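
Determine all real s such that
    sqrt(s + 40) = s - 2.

s = 9

Square both sides: s + 40 = (s - 2)^2.
Expand and rearrange: s^2 - 5s - 36 = 0.
Solving gives s = 9 or s = -4.
Check each candidate in the original equation:
  s = 9: sqrt(49) = 7, while s - 2 = 7 — valid.
  s = -4: sqrt(36) = 6, while s - 2 = -6 — extraneous.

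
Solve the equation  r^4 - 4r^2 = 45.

Let u = r^2. The equation becomes u^2 - 4u - 45 = 0.
Factor: (u + 5)(u - 9) = 0, so u = -5 or u = 9.
r^2 = -5 < 0 has no real solution.
r^2 = 9 gives r = +/-3.

r = -3 or r = 3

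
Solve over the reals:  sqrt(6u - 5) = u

u = 1 or u = 5

Square both sides: 6u - 5 = (u)^2.
Expand and rearrange: u^2 - 6u + 5 = 0.
Solving gives u = 5 or u = 1.
Check each candidate in the original equation:
  u = 5: sqrt(25) = 5, while u = 5 — valid.
  u = 1: sqrt(1) = 1, while u = 1 — valid.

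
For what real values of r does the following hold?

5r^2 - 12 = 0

Discriminant: (0)^2 - 4*5*(-12) = 240.
Quadratic formula: r = (0 +/- sqrt(240)) / 10.
So r = 2*sqrt(15)/5 ~= 1.5492 or r = -2*sqrt(15)/5 ~= -1.5492.

r = -1.5492 or r = 1.5492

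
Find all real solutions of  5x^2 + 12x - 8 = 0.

Discriminant: (12)^2 - 4*5*(-8) = 304.
Quadratic formula: x = (-12 +/- sqrt(304)) / 10.
So x = -6/5 + 2*sqrt(19)/5 ~= 0.5436 or x = -2*sqrt(19)/5 - 6/5 ~= -2.9436.

x = -2.9436 or x = 0.5436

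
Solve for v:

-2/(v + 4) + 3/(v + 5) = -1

Multiply both sides by (v + 4)(v + 5):
-2(v + 5) + 3(v + 4) = -(v + 4)(v + 5).
Expand and collect terms: -v^2 - 10v - 22 = 0.
By the quadratic formula, v = (10 +/- sqrt(12)) / -2, so v ~= -6.7321 or v ~= -3.2679.
Neither value makes a denominator zero (v != -4, v != -5), so both are valid.

v = -6.7321 or v = -3.2679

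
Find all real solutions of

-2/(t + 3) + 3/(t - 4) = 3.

t = -3.589 or t = 4.9224

Multiply both sides by (t + 3)(t - 4):
-2(t - 4) + 3(t + 3) = 3(t + 3)(t - 4).
Expand and collect terms: 3t² - 4t - 53 = 0.
By the quadratic formula, t = (4 ± √652) / 6, so t ≈ 4.9224 or t ≈ -3.589.
Neither value makes a denominator zero (t ≠ -3, t ≠ 4), so both are valid.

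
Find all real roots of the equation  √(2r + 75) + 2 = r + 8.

Isolate the radical: √(2r + 75) = r + 6.
Square both sides: 2r + 75 = (r + 6)².
Expand and rearrange: r² + 10r - 39 = 0.
Solving gives r = 3 or r = -13.
Check each candidate in the original equation:
  r = 3: √(81) = 9, while r + 6 = 9 — valid.
  r = -13: √(49) = 7, while r + 6 = -7 — extraneous.

r = 3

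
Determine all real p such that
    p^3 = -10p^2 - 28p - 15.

Rearrange: p^3 + 10p^2 + 28p + 15 = 0.
Possible rational roots are divisors of 15. Testing p = -5 gives 0, so (p + 5) is a factor.
Divide: p^3 + 10p^2 + 28p + 15 = (p + 5)(p^2 + 5p + 3).
Apply the quadratic formula to p^2 + 5p + 3 = 0: p = (-5 +/- sqrt(13))/2, i.e. p ~= -0.6972 or p ~= -4.3028.

p = -5 or p = -4.3028 or p = -0.6972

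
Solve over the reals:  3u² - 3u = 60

Bring every term to one side: 3u² - 3u - 60 = 0.
Factor: 3(u + 4)(u - 5) = 0.
So u = -4 or u = 5.

u = -4 or u = 5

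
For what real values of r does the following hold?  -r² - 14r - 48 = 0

r = -8 or r = -6

Factor: -1(r + 8)(r + 6) = 0.
So r = -8 or r = -6.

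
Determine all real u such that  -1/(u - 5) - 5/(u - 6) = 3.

Multiply both sides by (u - 5)(u - 6):
-(u - 6) - 5(u - 5) = 3(u - 5)(u - 6).
Expand and collect terms: 3u² - 27u + 59 = 0.
By the quadratic formula, u = (27 ± √21) / 6, so u ≈ 5.2638 or u ≈ 3.7362.
Neither value makes a denominator zero (u ≠ 5, u ≠ 6), so both are valid.

u = 3.7362 or u = 5.2638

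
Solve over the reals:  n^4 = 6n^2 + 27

n = -3 or n = 3

Let u = n^2. The equation becomes u^2 - 6u - 27 = 0.
Factor: (u + 3)(u - 9) = 0, so u = -3 or u = 9.
n^2 = -3 < 0 has no real solution.
n^2 = 9 gives n = +/-3.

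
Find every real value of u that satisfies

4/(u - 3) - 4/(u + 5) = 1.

Multiply both sides by (u - 3)(u + 5):
4(u + 5) - 4(u - 3) = (u - 3)(u + 5).
Expand and collect terms: u² + 2u - 47 = 0.
By the quadratic formula, u = (-2 ± √192) / 2, so u ≈ 5.9282 or u ≈ -7.9282.
Neither value makes a denominator zero (u ≠ 3, u ≠ -5), so both are valid.

u = -7.9282 or u = 5.9282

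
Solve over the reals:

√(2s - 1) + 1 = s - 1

Isolate the radical: √(2s - 1) = s - 2.
Square both sides: 2s - 1 = (s - 2)².
Expand and rearrange: s² - 6s + 5 = 0.
Solving gives s = 5 or s = 1.
Check each candidate in the original equation:
  s = 5: √(9) = 3, while s - 2 = 3 — valid.
  s = 1: √(1) = 1, while s - 2 = -1 — extraneous.

s = 5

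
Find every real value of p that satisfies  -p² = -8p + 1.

p = 0.127 or p = 7.873

Rearrange to standard form: -p² + 8p - 1 = 0.
Discriminant: (8)² − 4·(-1)·(-1) = 60.
Quadratic formula: p = (-8 ± √60) / (-2).
So p = 4 - √(15) ≈ 0.127 or p = √(15) + 4 ≈ 7.873.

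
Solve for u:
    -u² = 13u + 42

Bring every term to one side: -u² - 13u - 42 = 0.
Factor: -1(u + 7)(u + 6) = 0.
So u = -7 or u = -6.

u = -7 or u = -6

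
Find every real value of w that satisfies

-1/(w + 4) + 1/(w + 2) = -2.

Multiply both sides by (w + 4)(w + 2):
-(w + 2) + (w + 4) = -2(w + 4)(w + 2).
Expand and collect terms: -2w^2 - 12w - 18 = 0.
This has the repeated root w = -3.
Neither value makes a denominator zero (w != -4, w != -2), so both are valid.

w = -3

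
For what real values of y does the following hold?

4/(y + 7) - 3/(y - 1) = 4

Multiply both sides by (y + 7)(y - 1):
4(y - 1) - 3(y + 7) = 4(y + 7)(y - 1).
Expand and collect terms: 4y² + 23y - 3 = 0.
By the quadratic formula, y = (-23 ± √577) / 8, so y ≈ 0.1276 or y ≈ -5.8776.
Neither value makes a denominator zero (y ≠ -7, y ≠ 1), so both are valid.

y = -5.8776 or y = 0.1276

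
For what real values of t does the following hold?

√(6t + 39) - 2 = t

Isolate the radical: √(6t + 39) = t + 2.
Square both sides: 6t + 39 = (t + 2)².
Expand and rearrange: t² - 2t - 35 = 0.
Solving gives t = 7 or t = -5.
Check each candidate in the original equation:
  t = 7: √(81) = 9, while t + 2 = 9 — valid.
  t = -5: √(9) = 3, while t + 2 = -3 — extraneous.

t = 7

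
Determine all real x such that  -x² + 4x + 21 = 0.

Factor: -1(x + 3)(x - 7) = 0.
So x = -3 or x = 7.

x = -3 or x = 7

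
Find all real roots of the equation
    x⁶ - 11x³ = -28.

Let u = x³. The equation becomes u² - 11u + 28 = 0.
Factor: (u - 7)(u - 4) = 0, so u = 7 or u = 4.
x³ = 7 gives x = ∛(7) ≈ 1.9129.
x³ = 4 gives x = ∛(4) ≈ 1.5874.

x = 1.5874 or x = 1.9129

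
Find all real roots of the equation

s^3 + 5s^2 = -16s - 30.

s = -3

Rearrange: s^3 + 5s^2 + 16s + 30 = 0.
Possible rational roots are divisors of 30. Testing s = -3 gives 0, so (s + 3) is a factor.
Divide: s^3 + 5s^2 + 16s + 30 = (s + 3)(s^2 + 2s + 10).
The quadratic s^2 + 2s + 10 has discriminant -36 < 0, so no further real roots.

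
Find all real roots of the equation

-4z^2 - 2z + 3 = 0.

Discriminant: (-2)^2 - 4*(-4)*3 = 52.
Quadratic formula: z = (2 +/- sqrt(52)) / (-8).
So z = -sqrt(13)/4 - 1/4 ~= -1.1514 or z = -1/4 + sqrt(13)/4 ~= 0.6514.

z = -1.1514 or z = 0.6514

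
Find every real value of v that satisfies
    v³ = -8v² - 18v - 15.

Rearrange: v³ + 8v² + 18v + 15 = 0.
Possible rational roots are divisors of 15. Testing v = -5 gives 0, so (v + 5) is a factor.
Divide: v³ + 8v² + 18v + 15 = (v + 5)(v² + 3v + 3).
The quadratic v² + 3v + 3 has discriminant -3 < 0, so no further real roots.

v = -5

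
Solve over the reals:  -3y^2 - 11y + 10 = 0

y = -4.4207 or y = 0.754

Discriminant: (-11)^2 - 4*(-3)*10 = 241.
Quadratic formula: y = (11 +/- sqrt(241)) / (-6).
So y = -sqrt(241)/6 - 11/6 ~= -4.4207 or y = -11/6 + sqrt(241)/6 ~= 0.754.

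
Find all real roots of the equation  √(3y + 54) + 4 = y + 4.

Isolate the radical: √(3y + 54) = y.
Square both sides: 3y + 54 = (y)².
Expand and rearrange: y² - 3y - 54 = 0.
Solving gives y = 9 or y = -6.
Check each candidate in the original equation:
  y = 9: √(81) = 9, while y = 9 — valid.
  y = -6: √(36) = 6, while y = -6 — extraneous.

y = 9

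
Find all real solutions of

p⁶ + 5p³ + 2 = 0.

p = -1.6585 or p = -0.7597

Let u = p³. The equation becomes u² + 5u + 2 = 0.
By the quadratic formula, u = -5/2 + √(17)/2 or u = -5/2 - √(17)/2.
p³ = -5/2 + √(17)/2 gives p = -∛(5/2 - √(17)/2) ≈ -0.7597.
p³ = -5/2 - √(17)/2 gives p = -∛(√(17)/2 + 5/2) ≈ -1.6585.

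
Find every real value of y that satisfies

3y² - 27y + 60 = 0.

y = 4 or y = 5

Factor: 3(y - 4)(y - 5) = 0.
So y = 4 or y = 5.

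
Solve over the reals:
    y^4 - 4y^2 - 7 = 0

Let u = y^2. The equation becomes u^2 - 4u - 7 = 0.
By the quadratic formula, u = 2 + sqrt(11) or u = 2 - sqrt(11).
y^2 = 2 + sqrt(11) gives y = +/-sqrt(2 + sqrt(11)) ~= +/-2.3058.
y^2 = 2 - sqrt(11) < 0 has no real solution.

y = -2.3058 or y = 2.3058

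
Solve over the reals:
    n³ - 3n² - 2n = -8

Rearrange: n³ - 3n² - 2n + 8 = 0.
Possible rational roots are divisors of 8. Testing n = 2 gives 0, so (n - 2) is a factor.
Divide: n³ - 3n² - 2n + 8 = (n - 2)(n² - n - 4).
Apply the quadratic formula to n² - n - 4 = 0: n = (1 ± √17)/2, i.e. n ≈ 2.5616 or n ≈ -1.5616.

n = -1.5616 or n = 2 or n = 2.5616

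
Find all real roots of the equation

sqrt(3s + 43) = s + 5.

s = 2

Square both sides: 3s + 43 = (s + 5)^2.
Expand and rearrange: s^2 + 7s - 18 = 0.
Solving gives s = 2 or s = -9.
Check each candidate in the original equation:
  s = 2: sqrt(49) = 7, while s + 5 = 7 — valid.
  s = -9: sqrt(16) = 4, while s + 5 = -4 — extraneous.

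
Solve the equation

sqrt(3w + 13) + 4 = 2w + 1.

Isolate the radical: sqrt(3w + 13) = 2w - 3.
Square both sides: 3w + 13 = (2w - 3)^2.
Expand and rearrange: 4w^2 - 15w - 4 = 0.
Solving gives w = 4 or w = -0.25.
Check each candidate in the original equation:
  w = 4: sqrt(25) = 5, while 2w - 3 = 5 — valid.
  w = -0.25: sqrt(12.25) = 3.5, while 2w - 3 = -3.5 — extraneous.

w = 4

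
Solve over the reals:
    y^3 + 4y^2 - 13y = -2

y = -6.1623 or y = 0.1623 or y = 2

Rearrange: y^3 + 4y^2 - 13y + 2 = 0.
Possible rational roots are divisors of 2. Testing y = 2 gives 0, so (y - 2) is a factor.
Divide: y^3 + 4y^2 - 13y + 2 = (y - 2)(y^2 + 6y - 1).
Apply the quadratic formula to y^2 + 6y - 1 = 0: y = (-6 +/- sqrt(40))/2, i.e. y ~= 0.1623 or y ~= -6.1623.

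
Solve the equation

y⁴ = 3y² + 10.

y = -2.2361 or y = 2.2361

Let u = y². The equation becomes u² - 3u - 10 = 0.
Factor: (u + 2)(u - 5) = 0, so u = -2 or u = 5.
y² = -2 < 0 has no real solution.
y² = 5 gives y = ±√(5) ≈ ±2.2361.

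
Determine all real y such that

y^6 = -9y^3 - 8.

Let u = y^3. The equation becomes u^2 + 9u + 8 = 0.
Factor: (u + 1)(u + 8) = 0, so u = -1 or u = -8.
y^3 = -1 gives y = -1.
y^3 = -8 gives y = -2.

y = -2 or y = -1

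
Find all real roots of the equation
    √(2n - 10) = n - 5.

Square both sides: 2n - 10 = (n - 5)².
Expand and rearrange: n² - 12n + 35 = 0.
Solving gives n = 7 or n = 5.
Check each candidate in the original equation:
  n = 7: √(4) = 2, while n - 5 = 2 — valid.
  n = 5: √(0) = 0, while n - 5 = 0 — valid.

n = 5 or n = 7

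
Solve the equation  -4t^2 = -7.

Rearrange to standard form: -4t^2 + 7 = 0.
Discriminant: (0)^2 - 4*(-4)*7 = 112.
Quadratic formula: t = (0 +/- sqrt(112)) / (-8).
So t = -sqrt(7)/2 ~= -1.3229 or t = sqrt(7)/2 ~= 1.3229.

t = -1.3229 or t = 1.3229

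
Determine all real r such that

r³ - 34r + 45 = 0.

Possible rational roots are divisors of 45. Testing r = 5 gives 0, so (r - 5) is a factor.
Divide: r³ - 34r + 45 = (r - 5)(r² + 5r - 9).
Apply the quadratic formula to r² + 5r - 9 = 0: r = (-5 ± √61)/2, i.e. r ≈ 1.4051 or r ≈ -6.4051.

r = -6.4051 or r = 1.4051 or r = 5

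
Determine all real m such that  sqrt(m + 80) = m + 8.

m = 1

Square both sides: m + 80 = (m + 8)^2.
Expand and rearrange: m^2 + 15m - 16 = 0.
Solving gives m = 1 or m = -16.
Check each candidate in the original equation:
  m = 1: sqrt(81) = 9, while m + 8 = 9 — valid.
  m = -16: sqrt(64) = 8, while m + 8 = -8 — extraneous.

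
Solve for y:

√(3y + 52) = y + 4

y = 4

Square both sides: 3y + 52 = (y + 4)².
Expand and rearrange: y² + 5y - 36 = 0.
Solving gives y = 4 or y = -9.
Check each candidate in the original equation:
  y = 4: √(64) = 8, while y + 4 = 8 — valid.
  y = -9: √(25) = 5, while y + 4 = -5 — extraneous.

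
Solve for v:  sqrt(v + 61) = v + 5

v = 3

Square both sides: v + 61 = (v + 5)^2.
Expand and rearrange: v^2 + 9v - 36 = 0.
Solving gives v = 3 or v = -12.
Check each candidate in the original equation:
  v = 3: sqrt(64) = 8, while v + 5 = 8 — valid.
  v = -12: sqrt(49) = 7, while v + 5 = -7 — extraneous.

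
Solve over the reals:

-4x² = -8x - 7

Rearrange to standard form: -4x² + 8x + 7 = 0.
Discriminant: (8)² − 4·(-4)·7 = 176.
Quadratic formula: x = (-8 ± √176) / (-8).
So x = 1 - √(11)/2 ≈ -0.6583 or x = 1 + √(11)/2 ≈ 2.6583.

x = -0.6583 or x = 2.6583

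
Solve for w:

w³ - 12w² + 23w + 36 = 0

w = -1 or w = 4 or w = 9

Possible rational roots are divisors of 36. Testing w = 4 gives 0, so (w - 4) is a factor.
Divide: w³ - 12w² + 23w + 36 = (w - 4)(w² - 8w - 9).
Factor the quadratic: w = 9 or w = -1.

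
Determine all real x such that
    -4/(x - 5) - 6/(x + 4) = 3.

x = -6.2684 or x = 3.9351

Multiply both sides by (x - 5)(x + 4):
-4(x + 4) - 6(x - 5) = 3(x - 5)(x + 4).
Expand and collect terms: 3x^2 + 7x - 74 = 0.
By the quadratic formula, x = (-7 +/- sqrt(937)) / 6, so x ~= 3.9351 or x ~= -6.2684.
Neither value makes a denominator zero (x != 5, x != -4), so both are valid.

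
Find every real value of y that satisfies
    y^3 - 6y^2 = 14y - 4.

Rearrange: y^3 - 6y^2 - 14y + 4 = 0.
Possible rational roots are divisors of 4. Testing y = -2 gives 0, so (y + 2) is a factor.
Divide: y^3 - 6y^2 - 14y + 4 = (y + 2)(y^2 - 8y + 2).
Apply the quadratic formula to y^2 - 8y + 2 = 0: y = (8 +/- sqrt(56))/2, i.e. y ~= 7.7417 or y ~= 0.2583.

y = -2 or y = 0.2583 or y = 7.7417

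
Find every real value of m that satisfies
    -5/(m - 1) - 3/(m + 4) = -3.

Multiply both sides by (m - 1)(m + 4):
-5(m + 4) - 3(m - 1) = -3(m - 1)(m + 4).
Expand and collect terms: -3m^2 - m + 29 = 0.
By the quadratic formula, m = (1 +/- sqrt(349)) / -6, so m ~= -3.2803 or m ~= 2.9469.
Neither value makes a denominator zero (m != 1, m != -4), so both are valid.

m = -3.2803 or m = 2.9469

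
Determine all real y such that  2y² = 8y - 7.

Rearrange to standard form: 2y² - 8y + 7 = 0.
Discriminant: (-8)² − 4·2·7 = 8.
Quadratic formula: y = (8 ± √8) / 4.
So y = √(2)/2 + 2 ≈ 2.7071 or y = 2 - √(2)/2 ≈ 1.2929.

y = 1.2929 or y = 2.7071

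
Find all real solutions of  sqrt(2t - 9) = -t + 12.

Square both sides: 2t - 9 = (-t + 12)^2.
Expand and rearrange: t^2 - 26t + 153 = 0.
Solving gives t = 17 or t = 9.
Check each candidate in the original equation:
  t = 17: sqrt(25) = 5, while -t + 12 = -5 — extraneous.
  t = 9: sqrt(9) = 3, while -t + 12 = 3 — valid.

t = 9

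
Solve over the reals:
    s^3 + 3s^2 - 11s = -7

Rearrange: s^3 + 3s^2 - 11s + 7 = 0.
Possible rational roots are divisors of 7. Testing s = 1 gives 0, so (s - 1) is a factor.
Divide: s^3 + 3s^2 - 11s + 7 = (s - 1)(s^2 + 4s - 7).
Apply the quadratic formula to s^2 + 4s - 7 = 0: s = (-4 +/- sqrt(44))/2, i.e. s ~= 1.3166 or s ~= -5.3166.

s = -5.3166 or s = 1 or s = 1.3166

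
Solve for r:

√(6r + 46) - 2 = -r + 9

Isolate the radical: √(6r + 46) = -r + 11.
Square both sides: 6r + 46 = (-r + 11)².
Expand and rearrange: r² - 28r + 75 = 0.
Solving gives r = 25 or r = 3.
Check each candidate in the original equation:
  r = 25: √(196) = 14, while -r + 11 = -14 — extraneous.
  r = 3: √(64) = 8, while -r + 11 = 8 — valid.

r = 3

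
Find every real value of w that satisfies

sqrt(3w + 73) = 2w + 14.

Square both sides: 3w + 73 = (2w + 14)^2.
Expand and rearrange: 4w^2 + 53w + 123 = 0.
Solving gives w = -3 or w = -10.25.
Check each candidate in the original equation:
  w = -3: sqrt(64) = 8, while 2w + 14 = 8 — valid.
  w = -10.25: sqrt(42.25) = 6.5, while 2w + 14 = -6.5 — extraneous.

w = -3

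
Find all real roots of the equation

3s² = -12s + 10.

s = -4.708 or s = 0.708

Rearrange to standard form: 3s² + 12s - 10 = 0.
Discriminant: (12)² − 4·3·(-10) = 264.
Quadratic formula: s = (-12 ± √264) / 6.
So s = -2 + √(66)/3 ≈ 0.708 or s = -√(66)/3 - 2 ≈ -4.708.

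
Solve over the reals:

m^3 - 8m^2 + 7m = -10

m = -0.7417 or m = 2 or m = 6.7417

Rearrange: m^3 - 8m^2 + 7m + 10 = 0.
Possible rational roots are divisors of 10. Testing m = 2 gives 0, so (m - 2) is a factor.
Divide: m^3 - 8m^2 + 7m + 10 = (m - 2)(m^2 - 6m - 5).
Apply the quadratic formula to m^2 - 6m - 5 = 0: m = (6 +/- sqrt(56))/2, i.e. m ~= 6.7417 or m ~= -0.7417.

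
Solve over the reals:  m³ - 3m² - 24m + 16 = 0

m = -4 or m = 0.6277 or m = 6.3723

Possible rational roots are divisors of 16. Testing m = -4 gives 0, so (m + 4) is a factor.
Divide: m³ - 3m² - 24m + 16 = (m + 4)(m² - 7m + 4).
Apply the quadratic formula to m² - 7m + 4 = 0: m = (7 ± √33)/2, i.e. m ≈ 6.3723 or m ≈ 0.6277.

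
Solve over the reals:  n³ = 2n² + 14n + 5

n = -2.618 or n = -0.382 or n = 5

Rearrange: n³ - 2n² - 14n - 5 = 0.
Possible rational roots are divisors of -5. Testing n = 5 gives 0, so (n - 5) is a factor.
Divide: n³ - 2n² - 14n - 5 = (n - 5)(n² + 3n + 1).
Apply the quadratic formula to n² + 3n + 1 = 0: n = (-3 ± √5)/2, i.e. n ≈ -0.382 or n ≈ -2.618.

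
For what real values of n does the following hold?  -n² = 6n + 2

Rearrange to standard form: -n² - 6n - 2 = 0.
Discriminant: (-6)² − 4·(-1)·(-2) = 28.
Quadratic formula: n = (6 ± √28) / (-2).
So n = -3 - √(7) ≈ -5.6458 or n = -3 + √(7) ≈ -0.3542.

n = -5.6458 or n = -0.3542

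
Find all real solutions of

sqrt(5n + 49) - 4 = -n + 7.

n = 3

Isolate the radical: sqrt(5n + 49) = -n + 11.
Square both sides: 5n + 49 = (-n + 11)^2.
Expand and rearrange: n^2 - 27n + 72 = 0.
Solving gives n = 24 or n = 3.
Check each candidate in the original equation:
  n = 24: sqrt(169) = 13, while -n + 11 = -13 — extraneous.
  n = 3: sqrt(64) = 8, while -n + 11 = 8 — valid.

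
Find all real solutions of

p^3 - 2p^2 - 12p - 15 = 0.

Possible rational roots are divisors of -15. Testing p = 5 gives 0, so (p - 5) is a factor.
Divide: p^3 - 2p^2 - 12p - 15 = (p - 5)(p^2 + 3p + 3).
The quadratic p^2 + 3p + 3 has discriminant -3 < 0, so no further real roots.

p = 5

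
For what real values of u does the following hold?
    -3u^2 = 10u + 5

u = -2.7208 or u = -0.6126

Rearrange to standard form: -3u^2 - 10u - 5 = 0.
Discriminant: (-10)^2 - 4*(-3)*(-5) = 40.
Quadratic formula: u = (10 +/- sqrt(40)) / (-6).
So u = -5/3 - sqrt(10)/3 ~= -2.7208 or u = -5/3 + sqrt(10)/3 ~= -0.6126.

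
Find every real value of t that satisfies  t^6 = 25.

t = -1.71 or t = 1.71

Let u = t^3. The equation becomes u^2 - 25 = 0.
Factor: (u + 5)(u - 5) = 0, so u = -5 or u = 5.
t^3 = -5 gives t = -(5)^(1/3) ~= -1.71.
t^3 = 5 gives t = (5)^(1/3) ~= 1.71.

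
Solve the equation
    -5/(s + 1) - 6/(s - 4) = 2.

Multiply both sides by (s + 1)(s - 4):
-5(s - 4) - 6(s + 1) = 2(s + 1)(s - 4).
Expand and collect terms: 2s^2 + 5s - 22 = 0.
By the quadratic formula, s = (-5 +/- sqrt(201)) / 4, so s ~= 2.2944 or s ~= -4.7944.
Neither value makes a denominator zero (s != -1, s != 4), so both are valid.

s = -4.7944 or s = 2.2944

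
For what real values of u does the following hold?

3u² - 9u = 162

u = -6 or u = 9

Bring every term to one side: 3u² - 9u - 162 = 0.
Factor: 3(u - 9)(u + 6) = 0.
So u = 9 or u = -6.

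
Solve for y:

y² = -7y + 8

Bring every term to one side: y² + 7y - 8 = 0.
Factor: (y - 1)(y + 8) = 0.
So y = 1 or y = -8.

y = -8 or y = 1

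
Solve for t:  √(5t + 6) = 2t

t = 2

Square both sides: 5t + 6 = (2t)².
Expand and rearrange: 4t² - 5t - 6 = 0.
Solving gives t = 2 or t = -0.75.
Check each candidate in the original equation:
  t = 2: √(16) = 4, while 2t = 4 — valid.
  t = -0.75: √(2.25) = 1.5, while 2t = -1.5 — extraneous.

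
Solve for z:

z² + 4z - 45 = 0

z = -9 or z = 5

Factor: (z - 5)(z + 9) = 0.
So z = 5 or z = -9.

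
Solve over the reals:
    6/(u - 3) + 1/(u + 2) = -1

Multiply both sides by (u - 3)(u + 2):
6(u + 2) + (u - 3) = -(u - 3)(u + 2).
Expand and collect terms: -u² - 6u - 3 = 0.
By the quadratic formula, u = (6 ± √24) / -2, so u ≈ -5.4495 or u ≈ -0.5505.
Neither value makes a denominator zero (u ≠ 3, u ≠ -2), so both are valid.

u = -5.4495 or u = -0.5505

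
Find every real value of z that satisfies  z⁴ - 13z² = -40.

z = -2.8284 or z = -2.2361 or z = 2.2361 or z = 2.8284

Let u = z². The equation becomes u² - 13u + 40 = 0.
Factor: (u - 5)(u - 8) = 0, so u = 5 or u = 8.
z² = 5 gives z = ±√(5) ≈ ±2.2361.
z² = 8 gives z = ±2·√(2) ≈ ±2.8284.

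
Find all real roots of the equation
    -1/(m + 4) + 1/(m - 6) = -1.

Multiply both sides by (m + 4)(m - 6):
-(m - 6) + (m + 4) = -(m + 4)(m - 6).
Expand and collect terms: -m² + 2m + 14 = 0.
By the quadratic formula, m = (-2 ± √60) / -2, so m ≈ -2.873 or m ≈ 4.873.
Neither value makes a denominator zero (m ≠ -4, m ≠ 6), so both are valid.

m = -2.873 or m = 4.873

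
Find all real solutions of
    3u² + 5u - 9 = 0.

Discriminant: (5)² − 4·3·(-9) = 133.
Quadratic formula: u = (-5 ± √133) / 6.
So u = -5/6 + √(133)/6 ≈ 1.0888 or u = -√(133)/6 - 5/6 ≈ -2.7554.

u = -2.7554 or u = 1.0888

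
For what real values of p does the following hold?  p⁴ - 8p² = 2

p = -2.871 or p = 2.871

Let u = p². The equation becomes u² - 8u - 2 = 0.
By the quadratic formula, u = 4 + 3·√(2) or u = 4 - 3·√(2).
p² = 4 + 3·√(2) gives p = ±√(4 + 3·√(2)) ≈ ±2.871.
p² = 4 - 3·√(2) < 0 has no real solution.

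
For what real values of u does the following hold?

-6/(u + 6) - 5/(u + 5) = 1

Multiply both sides by (u + 6)(u + 5):
-6(u + 5) - 5(u + 6) = (u + 6)(u + 5).
Expand and collect terms: u² + 22u + 90 = 0.
By the quadratic formula, u = (-22 ± √124) / 2, so u ≈ -5.4322 or u ≈ -16.5678.
Neither value makes a denominator zero (u ≠ -6, u ≠ -5), so both are valid.

u = -16.5678 or u = -5.4322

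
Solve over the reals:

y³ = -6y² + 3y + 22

Rearrange: y³ + 6y² - 3y - 22 = 0.
Possible rational roots are divisors of -22. Testing y = -2 gives 0, so (y + 2) is a factor.
Divide: y³ + 6y² - 3y - 22 = (y + 2)(y² + 4y - 11).
Apply the quadratic formula to y² + 4y - 11 = 0: y = (-4 ± √60)/2, i.e. y ≈ 1.873 or y ≈ -5.873.

y = -5.873 or y = -2 or y = 1.873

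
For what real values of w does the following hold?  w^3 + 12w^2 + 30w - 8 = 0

Possible rational roots are divisors of -8. Testing w = -4 gives 0, so (w + 4) is a factor.
Divide: w^3 + 12w^2 + 30w - 8 = (w + 4)(w^2 + 8w - 2).
Apply the quadratic formula to w^2 + 8w - 2 = 0: w = (-8 +/- sqrt(72))/2, i.e. w ~= 0.2426 or w ~= -8.2426.

w = -8.2426 or w = -4 or w = 0.2426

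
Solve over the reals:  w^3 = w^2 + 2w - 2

w = -1.4142 or w = 1 or w = 1.4142

Rearrange: w^3 - w^2 - 2w + 2 = 0.
Possible rational roots are divisors of 2. Testing w = 1 gives 0, so (w - 1) is a factor.
Divide: w^3 - w^2 - 2w + 2 = (w - 1)(w^2 - 2).
Apply the quadratic formula to w^2 - 2 = 0: w = (0 +/- sqrt(8))/2, i.e. w ~= 1.4142 or w ~= -1.4142.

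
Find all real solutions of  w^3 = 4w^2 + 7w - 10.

w = -2 or w = 1 or w = 5

Rearrange: w^3 - 4w^2 - 7w + 10 = 0.
Possible rational roots are divisors of 10. Testing w = 1 gives 0, so (w - 1) is a factor.
Divide: w^3 - 4w^2 - 7w + 10 = (w - 1)(w^2 - 3w - 10).
Factor the quadratic: w = 5 or w = -2.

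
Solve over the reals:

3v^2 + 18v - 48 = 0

Factor: 3(v - 2)(v + 8) = 0.
So v = 2 or v = -8.

v = -8 or v = 2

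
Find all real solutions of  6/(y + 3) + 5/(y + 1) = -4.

y = -5.1472 or y = -1.6028

Multiply both sides by (y + 3)(y + 1):
6(y + 1) + 5(y + 3) = -4(y + 3)(y + 1).
Expand and collect terms: -4y^2 - 27y - 33 = 0.
By the quadratic formula, y = (27 +/- sqrt(201)) / -8, so y ~= -5.1472 or y ~= -1.6028.
Neither value makes a denominator zero (y != -3, y != -1), so both are valid.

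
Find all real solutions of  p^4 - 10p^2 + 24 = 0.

Let u = p^2. The equation becomes u^2 - 10u + 24 = 0.
Factor: (u - 4)(u - 6) = 0, so u = 4 or u = 6.
p^2 = 4 gives p = +/-2.
p^2 = 6 gives p = +/-sqrt(6) ~= +/-2.4495.

p = -2.4495 or p = -2 or p = 2 or p = 2.4495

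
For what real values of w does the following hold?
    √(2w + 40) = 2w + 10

Square both sides: 2w + 40 = (2w + 10)².
Expand and rearrange: 4w² + 38w + 60 = 0.
Solving gives w = -2 or w = -7.5.
Check each candidate in the original equation:
  w = -2: √(36) = 6, while 2w + 10 = 6 — valid.
  w = -7.5: √(25) = 5, while 2w + 10 = -5 — extraneous.

w = -2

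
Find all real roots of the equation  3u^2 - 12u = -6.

Rearrange to standard form: 3u^2 - 12u + 6 = 0.
Discriminant: (-12)^2 - 4*3*6 = 72.
Quadratic formula: u = (12 +/- sqrt(72)) / 6.
So u = sqrt(2) + 2 ~= 3.4142 or u = 2 - sqrt(2) ~= 0.5858.

u = 0.5858 or u = 3.4142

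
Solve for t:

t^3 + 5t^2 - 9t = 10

t = -6.1926 or t = -0.8074 or t = 2

Rearrange: t^3 + 5t^2 - 9t - 10 = 0.
Possible rational roots are divisors of -10. Testing t = 2 gives 0, so (t - 2) is a factor.
Divide: t^3 + 5t^2 - 9t - 10 = (t - 2)(t^2 + 7t + 5).
Apply the quadratic formula to t^2 + 7t + 5 = 0: t = (-7 +/- sqrt(29))/2, i.e. t ~= -0.8074 or t ~= -6.1926.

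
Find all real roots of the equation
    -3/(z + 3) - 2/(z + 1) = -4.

Multiply both sides by (z + 3)(z + 1):
-3(z + 1) - 2(z + 3) = -4(z + 3)(z + 1).
Expand and collect terms: -4z² - 11z - 3 = 0.
By the quadratic formula, z = (11 ± √73) / -8, so z ≈ -2.443 or z ≈ -0.307.
Neither value makes a denominator zero (z ≠ -3, z ≠ -1), so both are valid.

z = -2.443 or z = -0.307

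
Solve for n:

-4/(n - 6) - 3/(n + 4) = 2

Multiply both sides by (n - 6)(n + 4):
-4(n + 4) - 3(n - 6) = 2(n - 6)(n + 4).
Expand and collect terms: 2n^2 + 3n - 50 = 0.
By the quadratic formula, n = (-3 +/- sqrt(409)) / 4, so n ~= 4.3059 or n ~= -5.8059.
Neither value makes a denominator zero (n != 6, n != -4), so both are valid.

n = -5.8059 or n = 4.3059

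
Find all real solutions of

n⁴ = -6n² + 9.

Let u = n². The equation becomes u² + 6u - 9 = 0.
By the quadratic formula, u = -3 + 3·√(2) or u = -3·√(2) - 3.
n² = -3 + 3·√(2) gives n = ±√(-3 + 3·√(2)) ≈ ±1.1147.
n² = -3·√(2) - 3 < 0 has no real solution.

n = -1.1147 or n = 1.1147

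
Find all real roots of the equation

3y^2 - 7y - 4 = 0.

y = -0.4748 or y = 2.8081

Discriminant: (-7)^2 - 4*3*(-4) = 97.
Quadratic formula: y = (7 +/- sqrt(97)) / 6.
So y = 7/6 + sqrt(97)/6 ~= 2.8081 or y = 7/6 - sqrt(97)/6 ~= -0.4748.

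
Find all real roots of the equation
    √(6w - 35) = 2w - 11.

w = 6 or w = 6.5

Square both sides: 6w - 35 = (2w - 11)².
Expand and rearrange: 4w² - 50w + 156 = 0.
Solving gives w = 6.5 or w = 6.
Check each candidate in the original equation:
  w = 6.5: √(4) = 2, while 2w - 11 = 2 — valid.
  w = 6: √(1) = 1, while 2w - 11 = 1 — valid.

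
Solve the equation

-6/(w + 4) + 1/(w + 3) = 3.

w = -5.7863 or w = -2.8804

Multiply both sides by (w + 4)(w + 3):
-6(w + 3) + (w + 4) = 3(w + 4)(w + 3).
Expand and collect terms: 3w^2 + 26w + 50 = 0.
By the quadratic formula, w = (-26 +/- sqrt(76)) / 6, so w ~= -2.8804 or w ~= -5.7863.
Neither value makes a denominator zero (w != -4, w != -3), so both are valid.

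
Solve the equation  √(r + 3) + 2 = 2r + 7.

r = -2

Isolate the radical: √(r + 3) = 2r + 5.
Square both sides: r + 3 = (2r + 5)².
Expand and rearrange: 4r² + 19r + 22 = 0.
Solving gives r = -2 or r = -2.75.
Check each candidate in the original equation:
  r = -2: √(1) = 1, while 2r + 5 = 1 — valid.
  r = -2.75: √(0.25) = 0.5, while 2r + 5 = -0.5 — extraneous.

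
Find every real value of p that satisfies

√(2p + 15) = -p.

p = -3

Square both sides: 2p + 15 = (-p)².
Expand and rearrange: p² - 2p - 15 = 0.
Solving gives p = 5 or p = -3.
Check each candidate in the original equation:
  p = 5: √(25) = 5, while -p = -5 — extraneous.
  p = -3: √(9) = 3, while -p = 3 — valid.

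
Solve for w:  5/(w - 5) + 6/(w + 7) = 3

w = -5.279 or w = 6.9457

Multiply both sides by (w - 5)(w + 7):
5(w + 7) + 6(w - 5) = 3(w - 5)(w + 7).
Expand and collect terms: 3w^2 - 5w - 110 = 0.
By the quadratic formula, w = (5 +/- sqrt(1345)) / 6, so w ~= 6.9457 or w ~= -5.279.
Neither value makes a denominator zero (w != 5, w != -7), so both are valid.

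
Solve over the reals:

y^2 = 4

y = -2 or y = 2

Bring every term to one side: y^2 - 4 = 0.
Factor: (y + 2)(y - 2) = 0.
So y = -2 or y = 2.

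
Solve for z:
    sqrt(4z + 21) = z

z = 7

Square both sides: 4z + 21 = (z)^2.
Expand and rearrange: z^2 - 4z - 21 = 0.
Solving gives z = 7 or z = -3.
Check each candidate in the original equation:
  z = 7: sqrt(49) = 7, while z = 7 — valid.
  z = -3: sqrt(9) = 3, while z = -3 — extraneous.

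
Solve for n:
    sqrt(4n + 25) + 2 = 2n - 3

n = 6

Isolate the radical: sqrt(4n + 25) = 2n - 5.
Square both sides: 4n + 25 = (2n - 5)^2.
Expand and rearrange: 4n^2 - 24n = 0.
Solving gives n = 6 or n = 0.
Check each candidate in the original equation:
  n = 6: sqrt(49) = 7, while 2n - 5 = 7 — valid.
  n = 0: sqrt(25) = 5, while 2n - 5 = -5 — extraneous.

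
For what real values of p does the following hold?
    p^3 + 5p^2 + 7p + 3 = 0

Possible rational roots are divisors of 3. Testing p = -3 gives 0, so (p + 3) is a factor.
Divide: p^3 + 5p^2 + 7p + 3 = (p + 3)(p^2 + 2p + 1).
The quadratic has the repeated root p = -1.

p = -3 or p = -1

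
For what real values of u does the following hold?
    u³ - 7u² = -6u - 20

u = -1.2361 or u = 3.2361 or u = 5

Rearrange: u³ - 7u² + 6u + 20 = 0.
Possible rational roots are divisors of 20. Testing u = 5 gives 0, so (u - 5) is a factor.
Divide: u³ - 7u² + 6u + 20 = (u - 5)(u² - 2u - 4).
Apply the quadratic formula to u² - 2u - 4 = 0: u = (2 ± √20)/2, i.e. u ≈ 3.2361 or u ≈ -1.2361.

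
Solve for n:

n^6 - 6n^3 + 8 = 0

n = 1.2599 or n = 1.5874

Let u = n^3. The equation becomes u^2 - 6u + 8 = 0.
Factor: (u - 4)(u - 2) = 0, so u = 4 or u = 2.
n^3 = 4 gives n = (4)^(1/3) ~= 1.5874.
n^3 = 2 gives n = (2)^(1/3) ~= 1.2599.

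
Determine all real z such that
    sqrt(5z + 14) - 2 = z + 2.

z = -2 or z = -1

Isolate the radical: sqrt(5z + 14) = z + 4.
Square both sides: 5z + 14 = (z + 4)^2.
Expand and rearrange: z^2 + 3z + 2 = 0.
Solving gives z = -1 or z = -2.
Check each candidate in the original equation:
  z = -1: sqrt(9) = 3, while z + 4 = 3 — valid.
  z = -2: sqrt(4) = 2, while z + 4 = 2 — valid.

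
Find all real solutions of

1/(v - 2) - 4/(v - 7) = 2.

Multiply both sides by (v - 2)(v - 7):
(v - 7) - 4(v - 2) = 2(v - 2)(v - 7).
Expand and collect terms: 2v^2 - 15v + 27 = 0.
Factor or apply the quadratic formula: v = 4.5 or v = 3.
Neither value makes a denominator zero (v != 2, v != 7), so both are valid.

v = 3 or v = 4.5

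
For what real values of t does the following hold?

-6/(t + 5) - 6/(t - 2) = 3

Multiply both sides by (t + 5)(t - 2):
-6(t - 2) - 6(t + 5) = 3(t + 5)(t - 2).
Expand and collect terms: 3t² + 21t - 12 = 0.
By the quadratic formula, t = (-21 ± √585) / 6, so t ≈ 0.5311 or t ≈ -7.5311.
Neither value makes a denominator zero (t ≠ -5, t ≠ 2), so both are valid.

t = -7.5311 or t = 0.5311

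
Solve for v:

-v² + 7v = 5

v = 0.8074 or v = 6.1926

Rearrange to standard form: -v² + 7v - 5 = 0.
Discriminant: (7)² − 4·(-1)·(-5) = 29.
Quadratic formula: v = (-7 ± √29) / (-2).
So v = 7/2 - √(29)/2 ≈ 0.8074 or v = √(29)/2 + 7/2 ≈ 6.1926.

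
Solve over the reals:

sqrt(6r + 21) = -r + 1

r = -2

Square both sides: 6r + 21 = (-r + 1)^2.
Expand and rearrange: r^2 - 8r - 20 = 0.
Solving gives r = 10 or r = -2.
Check each candidate in the original equation:
  r = 10: sqrt(81) = 9, while -r + 1 = -9 — extraneous.
  r = -2: sqrt(9) = 3, while -r + 1 = 3 — valid.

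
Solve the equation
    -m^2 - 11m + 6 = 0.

m = -11.5208 or m = 0.5208

Discriminant: (-11)^2 - 4*(-1)*6 = 145.
Quadratic formula: m = (11 +/- sqrt(145)) / (-2).
So m = -sqrt(145)/2 - 11/2 ~= -11.5208 or m = -11/2 + sqrt(145)/2 ~= 0.5208.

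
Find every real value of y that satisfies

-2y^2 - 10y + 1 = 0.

Discriminant: (-10)^2 - 4*(-2)*1 = 108.
Quadratic formula: y = (10 +/- sqrt(108)) / (-4).
So y = -3*sqrt(3)/2 - 5/2 ~= -5.0981 or y = -5/2 + 3*sqrt(3)/2 ~= 0.0981.

y = -5.0981 or y = 0.0981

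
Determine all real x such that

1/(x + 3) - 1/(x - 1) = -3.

Multiply both sides by (x + 3)(x - 1):
(x - 1) - (x + 3) = -3(x + 3)(x - 1).
Expand and collect terms: -3x^2 - 6x + 13 = 0.
By the quadratic formula, x = (6 +/- sqrt(192)) / -6, so x ~= -3.3094 or x ~= 1.3094.
Neither value makes a denominator zero (x != -3, x != 1), so both are valid.

x = -3.3094 or x = 1.3094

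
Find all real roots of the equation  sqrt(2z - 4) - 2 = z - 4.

Isolate the radical: sqrt(2z - 4) = z - 2.
Square both sides: 2z - 4 = (z - 2)^2.
Expand and rearrange: z^2 - 6z + 8 = 0.
Solving gives z = 4 or z = 2.
Check each candidate in the original equation:
  z = 4: sqrt(4) = 2, while z - 2 = 2 — valid.
  z = 2: sqrt(0) = 0, while z - 2 = 0 — valid.

z = 2 or z = 4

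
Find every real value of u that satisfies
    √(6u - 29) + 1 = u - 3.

u = 5 or u = 9

Isolate the radical: √(6u - 29) = u - 4.
Square both sides: 6u - 29 = (u - 4)².
Expand and rearrange: u² - 14u + 45 = 0.
Solving gives u = 9 or u = 5.
Check each candidate in the original equation:
  u = 9: √(25) = 5, while u - 4 = 5 — valid.
  u = 5: √(1) = 1, while u - 4 = 1 — valid.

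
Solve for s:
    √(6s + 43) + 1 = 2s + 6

s = 1

Isolate the radical: √(6s + 43) = 2s + 5.
Square both sides: 6s + 43 = (2s + 5)².
Expand and rearrange: 4s² + 14s - 18 = 0.
Solving gives s = 1 or s = -4.5.
Check each candidate in the original equation:
  s = 1: √(49) = 7, while 2s + 5 = 7 — valid.
  s = -4.5: √(16) = 4, while 2s + 5 = -4 — extraneous.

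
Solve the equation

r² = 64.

r = -8 or r = 8

Bring every term to one side: r² - 64 = 0.
Factor: (r + 8)(r - 8) = 0.
So r = -8 or r = 8.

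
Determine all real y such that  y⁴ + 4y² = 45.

y = -2.2361 or y = 2.2361

Let u = y². The equation becomes u² + 4u - 45 = 0.
Factor: (u - 5)(u + 9) = 0, so u = 5 or u = -9.
y² = 5 gives y = ±√(5) ≈ ±2.2361.
y² = -9 < 0 has no real solution.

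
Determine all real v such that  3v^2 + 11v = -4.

v = -3.2573 or v = -0.4093

Rearrange to standard form: 3v^2 + 11v + 4 = 0.
Discriminant: (11)^2 - 4*3*4 = 73.
Quadratic formula: v = (-11 +/- sqrt(73)) / 6.
So v = -11/6 + sqrt(73)/6 ~= -0.4093 or v = -11/6 - sqrt(73)/6 ~= -3.2573.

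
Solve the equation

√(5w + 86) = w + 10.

Square both sides: 5w + 86 = (w + 10)².
Expand and rearrange: w² + 15w + 14 = 0.
Solving gives w = -1 or w = -14.
Check each candidate in the original equation:
  w = -1: √(81) = 9, while w + 10 = 9 — valid.
  w = -14: √(16) = 4, while w + 10 = -4 — extraneous.

w = -1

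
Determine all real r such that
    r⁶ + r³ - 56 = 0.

r = -2 or r = 1.9129

Let u = r³. The equation becomes u² + u - 56 = 0.
Factor: (u + 8)(u - 7) = 0, so u = -8 or u = 7.
r³ = -8 gives r = -2.
r³ = 7 gives r = ∛(7) ≈ 1.9129.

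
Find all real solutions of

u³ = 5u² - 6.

Rearrange: u³ - 5u² + 6 = 0.
Possible rational roots are divisors of 6. Testing u = -1 gives 0, so (u + 1) is a factor.
Divide: u³ - 5u² + 6 = (u + 1)(u² - 6u + 6).
Apply the quadratic formula to u² - 6u + 6 = 0: u = (6 ± √12)/2, i.e. u ≈ 4.7321 or u ≈ 1.2679.

u = -1 or u = 1.2679 or u = 4.7321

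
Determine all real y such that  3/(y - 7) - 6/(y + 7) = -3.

Multiply both sides by (y - 7)(y + 7):
3(y + 7) - 6(y - 7) = -3(y - 7)(y + 7).
Expand and collect terms: -3y² + 3y + 84 = 0.
By the quadratic formula, y = (-3 ± √1017) / -6, so y ≈ -4.8151 or y ≈ 5.8151.
Neither value makes a denominator zero (y ≠ 7, y ≠ -7), so both are valid.

y = -4.8151 or y = 5.8151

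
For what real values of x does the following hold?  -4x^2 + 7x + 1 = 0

x = -0.1328 or x = 1.8828

Discriminant: (7)^2 - 4*(-4)*1 = 65.
Quadratic formula: x = (-7 +/- sqrt(65)) / (-8).
So x = 7/8 - sqrt(65)/8 ~= -0.1328 or x = 7/8 + sqrt(65)/8 ~= 1.8828.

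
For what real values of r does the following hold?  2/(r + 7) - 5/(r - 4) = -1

Multiply both sides by (r + 7)(r - 4):
2(r - 4) - 5(r + 7) = -(r + 7)(r - 4).
Expand and collect terms: -r^2 + 71 = 0.
By the quadratic formula, r = (0 +/- sqrt(284)) / -2, so r ~= -8.4261 or r ~= 8.4261.
Neither value makes a denominator zero (r != -7, r != 4), so both are valid.

r = -8.4261 or r = 8.4261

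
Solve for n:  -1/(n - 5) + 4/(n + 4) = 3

n = -2.6056 or n = 4.6056

Multiply both sides by (n - 5)(n + 4):
-(n + 4) + 4(n - 5) = 3(n - 5)(n + 4).
Expand and collect terms: 3n² - 6n - 36 = 0.
By the quadratic formula, n = (6 ± √468) / 6, so n ≈ 4.6056 or n ≈ -2.6056.
Neither value makes a denominator zero (n ≠ 5, n ≠ -4), so both are valid.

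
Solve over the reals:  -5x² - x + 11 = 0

Discriminant: (-1)² − 4·(-5)·11 = 221.
Quadratic formula: x = (1 ± √221) / (-10).
So x = -√(221)/10 - 1/10 ≈ -1.5866 or x = -1/10 + √(221)/10 ≈ 1.3866.

x = -1.5866 or x = 1.3866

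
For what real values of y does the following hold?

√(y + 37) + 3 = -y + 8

y = -1

Isolate the radical: √(y + 37) = -y + 5.
Square both sides: y + 37 = (-y + 5)².
Expand and rearrange: y² - 11y - 12 = 0.
Solving gives y = 12 or y = -1.
Check each candidate in the original equation:
  y = 12: √(49) = 7, while -y + 5 = -7 — extraneous.
  y = -1: √(36) = 6, while -y + 5 = 6 — valid.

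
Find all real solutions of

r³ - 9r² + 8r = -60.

r = -2 or r = 5 or r = 6

Rearrange: r³ - 9r² + 8r + 60 = 0.
Possible rational roots are divisors of 60. Testing r = 5 gives 0, so (r - 5) is a factor.
Divide: r³ - 9r² + 8r + 60 = (r - 5)(r² - 4r - 12).
Factor the quadratic: r = 6 or r = -2.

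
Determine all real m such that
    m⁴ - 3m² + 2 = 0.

m = -1.4142 or m = -1 or m = 1 or m = 1.4142

Let u = m². The equation becomes u² - 3u + 2 = 0.
Factor: (u - 1)(u - 2) = 0, so u = 1 or u = 2.
m² = 1 gives m = ±1.
m² = 2 gives m = ±√(2) ≈ ±1.4142.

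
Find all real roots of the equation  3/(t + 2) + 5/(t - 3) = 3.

t = -1.2803 or t = 4.9469

Multiply both sides by (t + 2)(t - 3):
3(t - 3) + 5(t + 2) = 3(t + 2)(t - 3).
Expand and collect terms: 3t^2 - 11t - 19 = 0.
By the quadratic formula, t = (11 +/- sqrt(349)) / 6, so t ~= 4.9469 or t ~= -1.2803.
Neither value makes a denominator zero (t != -2, t != 3), so both are valid.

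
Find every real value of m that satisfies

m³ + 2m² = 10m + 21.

m = -3 or m = -2.1926 or m = 3.1926

Rearrange: m³ + 2m² - 10m - 21 = 0.
Possible rational roots are divisors of -21. Testing m = -3 gives 0, so (m + 3) is a factor.
Divide: m³ + 2m² - 10m - 21 = (m + 3)(m² - m - 7).
Apply the quadratic formula to m² - m - 7 = 0: m = (1 ± √29)/2, i.e. m ≈ 3.1926 or m ≈ -2.1926.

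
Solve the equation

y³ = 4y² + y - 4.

y = -1 or y = 1 or y = 4

Rearrange: y³ - 4y² - y + 4 = 0.
Possible rational roots are divisors of 4. Testing y = 4 gives 0, so (y - 4) is a factor.
Divide: y³ - 4y² - y + 4 = (y - 4)(y² - 1).
Factor the quadratic: y = 1 or y = -1.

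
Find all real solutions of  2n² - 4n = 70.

Bring every term to one side: 2n² - 4n - 70 = 0.
Factor: 2(n + 5)(n - 7) = 0.
So n = -5 or n = 7.

n = -5 or n = 7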